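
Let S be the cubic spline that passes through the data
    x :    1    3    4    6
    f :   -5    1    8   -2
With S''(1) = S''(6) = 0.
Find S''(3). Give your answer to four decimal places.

Let m_i = S''(x_i). Step sizes h_i = 2, 1, 2; slopes of the chords Δ_i = (y_(i+1) - y_i)/h_i = 3, 7, -5.
  2·m_0 + 6·m_1 + 1·m_2 = 6(Δ_1 - Δ_0) = 24
  1·m_1 + 6·m_2 + 2·m_3 = 6(Δ_2 - Δ_1) = -72
Natural end conditions: m_0 = m_3 = 0.
Solving the tridiagonal system: m_0 = 0, m_1 = 216/35, m_2 = -456/35, m_3 = 0.

6.1714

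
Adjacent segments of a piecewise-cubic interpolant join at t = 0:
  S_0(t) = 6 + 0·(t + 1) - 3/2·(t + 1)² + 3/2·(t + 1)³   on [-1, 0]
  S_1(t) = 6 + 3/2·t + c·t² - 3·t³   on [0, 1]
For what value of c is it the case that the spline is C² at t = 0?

S_0''(t) = -3 + 9·(t + 1), so S_0''(0) = 6. On the right, S_1''(0) = 2c, so c = 3.

3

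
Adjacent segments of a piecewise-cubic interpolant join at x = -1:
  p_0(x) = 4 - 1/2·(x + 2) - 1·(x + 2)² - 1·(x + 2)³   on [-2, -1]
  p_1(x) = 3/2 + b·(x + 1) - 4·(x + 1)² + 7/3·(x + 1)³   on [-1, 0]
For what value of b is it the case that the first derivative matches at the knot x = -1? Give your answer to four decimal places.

-5.5000

p_0'(x) = -1/2 - 2·(x + 2) - 3·(x + 2)², so p_0'(-1) = -11/2. On the right, p_1'(-1) = b, so b = -11/2.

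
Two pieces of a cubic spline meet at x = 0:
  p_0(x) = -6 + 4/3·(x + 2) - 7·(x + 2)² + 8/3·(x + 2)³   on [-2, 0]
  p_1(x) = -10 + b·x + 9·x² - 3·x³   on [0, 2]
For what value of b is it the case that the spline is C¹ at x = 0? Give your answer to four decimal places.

p_0'(x) = 4/3 - 14·(x + 2) + 8·(x + 2)², so p_0'(0) = 16/3. On the right, p_1'(0) = b, so b = 16/3.

5.3333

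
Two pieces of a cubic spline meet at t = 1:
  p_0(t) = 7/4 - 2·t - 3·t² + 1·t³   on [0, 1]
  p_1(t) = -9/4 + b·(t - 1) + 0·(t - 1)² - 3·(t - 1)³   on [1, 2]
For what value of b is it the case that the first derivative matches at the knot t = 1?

-5

p_0'(t) = -2 - 6·t + 3·t², so p_0'(1) = -5. On the right, p_1'(1) = b, so b = -5.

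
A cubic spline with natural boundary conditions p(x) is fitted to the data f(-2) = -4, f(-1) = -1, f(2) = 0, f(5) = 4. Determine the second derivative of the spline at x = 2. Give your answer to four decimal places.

1.1034

Put M_i = p'' at the i-th knot. Here h = (1, 3, 3) and Δ = (3, 1/3, 4/3), so the interior equations h_(i-1)·M_(i-1) + 2(h_(i-1)+h_i)·M_i + h_i·M_(i+1) = 6(Δ_i − Δ_(i-1)) read
  1·M_0 + 8·M_1 + 3·M_2 = 6(Δ_1 - Δ_0) = -16
  3·M_1 + 12·M_2 + 3·M_3 = 6(Δ_2 - Δ_1) = 6
Natural end conditions: M_0 = M_3 = 0.
Solving: M_0 = 0, M_1 = -70/29, M_2 = 32/29, M_3 = 0.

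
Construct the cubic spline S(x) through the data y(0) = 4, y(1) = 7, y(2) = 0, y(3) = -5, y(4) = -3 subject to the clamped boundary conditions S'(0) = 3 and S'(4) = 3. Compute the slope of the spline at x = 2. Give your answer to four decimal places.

Let σ_i = S''(x_i). Step sizes h_i = 1, 1, 1, 1; slopes of the chords Δ_i = (y_(i+1) - y_i)/h_i = 3, -7, -5, 2.
  1·σ_0 + 4·σ_1 + 1·σ_2 = 6(Δ_1 - Δ_0) = -60
  1·σ_1 + 4·σ_2 + 1·σ_3 = 6(Δ_2 - Δ_1) = 12
  1·σ_2 + 4·σ_3 + 1·σ_4 = 6(Δ_3 - Δ_2) = 42
Clamped end conditions give two more equations: 2h_0·σ_0 + h_0·σ_1 = 6(Δ_0 - S'(0)) = 0 and h_3·σ_3 + 2h_3·σ_4 = 6(S'(4) - Δ_3) = 6.
Forward elimination and back-substitution give σ_0 = 261/28, σ_1 = -261/14, σ_2 = 21/4, σ_3 = 135/14, σ_4 = -51/28.
On [2, 3], S'(x) = b_2 + 2c_2·(x - 2) + 3d_2·(x - 2)² with b_2 = Δ_2 - h_2(2σ_2 + σ_3)/6 = -117/14, c_2 = σ_2/2 = 21/8, d_2 = (σ_3 - σ_2)/(6h_2) = 41/56. So S'(2) = -117/14.

-8.3571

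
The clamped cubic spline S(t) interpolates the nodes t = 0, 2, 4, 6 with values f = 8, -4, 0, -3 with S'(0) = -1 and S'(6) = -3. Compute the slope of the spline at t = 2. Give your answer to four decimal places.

-3.2333

Write m_i for S''(x_i). With h_i = 2, 2, 2 and divided differences Δ_i = -6, 2, -3/2, the continuity of S' gives the tridiagonal system
  2·m_0 + 8·m_1 + 2·m_2 = 6(Δ_1 - Δ_0) = 48
  2·m_1 + 8·m_2 + 2·m_3 = 6(Δ_2 - Δ_1) = -21
Clamped end conditions give two more equations: 2h_0·m_0 + h_0·m_1 = 6(Δ_0 - S'(0)) = -30 and h_2·m_2 + 2h_2·m_3 = 6(S'(6) - Δ_2) = -9.
Hence m_0 = -383/30, m_1 = 158/15, m_2 = -161/30, m_3 = 13/30.
On [2, 4], S'(t) = b_1 + 2c_1·(t - 2) + 3d_1·(t - 2)² with b_1 = Δ_1 - h_1(2m_1 + m_2)/6 = -97/30, c_1 = m_1/2 = 79/15, d_1 = (m_2 - m_1)/(6h_1) = -53/40. So S'(2) = -97/30.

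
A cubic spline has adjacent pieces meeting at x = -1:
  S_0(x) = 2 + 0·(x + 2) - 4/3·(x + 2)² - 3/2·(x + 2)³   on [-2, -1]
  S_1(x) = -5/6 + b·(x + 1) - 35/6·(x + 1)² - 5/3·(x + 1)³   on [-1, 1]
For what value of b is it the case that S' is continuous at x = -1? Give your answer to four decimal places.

S_0'(x) = 0 - 8/3·(x + 2) - 9/2·(x + 2)², so S_0'(-1) = -43/6. On the right, S_1'(-1) = b, so b = -43/6.

-7.1667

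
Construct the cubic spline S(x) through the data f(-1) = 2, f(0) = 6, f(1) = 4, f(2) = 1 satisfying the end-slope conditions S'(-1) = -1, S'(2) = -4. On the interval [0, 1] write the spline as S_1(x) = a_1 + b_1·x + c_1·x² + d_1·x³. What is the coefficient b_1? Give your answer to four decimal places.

Put M_i = S'' at the i-th knot. Here h = (1, 1, 1) and Δ = (4, -2, -3), so the interior equations h_(i-1)·M_(i-1) + 2(h_(i-1)+h_i)·M_i + h_i·M_(i+1) = 6(Δ_i − Δ_(i-1)) read
  1·M_0 + 4·M_1 + 1·M_2 = 6(Δ_1 - Δ_0) = -36
  1·M_1 + 4·M_2 + 1·M_3 = 6(Δ_2 - Δ_1) = -6
Clamped end conditions give two more equations: 2h_0·M_0 + h_0·M_1 = 6(Δ_0 - S'(-1)) = 30 and h_2·M_2 + 2h_2·M_3 = 6(S'(2) - Δ_2) = -6.
Forward elimination and back-substitution give M_0 = 114/5, M_1 = -78/5, M_2 = 18/5, M_3 = -24/5.
On [0, 1], with S_1(x) = a_1 + b_1·x + c_1·x² + d_1·x³: c_1 = M_1/2 = -39/5, d_1 = (M_2 - M_1)/(6h_1) = 16/5, b_1 = Δ_1 - h_1(2M_1 + M_2)/6 = 13/5.

2.6000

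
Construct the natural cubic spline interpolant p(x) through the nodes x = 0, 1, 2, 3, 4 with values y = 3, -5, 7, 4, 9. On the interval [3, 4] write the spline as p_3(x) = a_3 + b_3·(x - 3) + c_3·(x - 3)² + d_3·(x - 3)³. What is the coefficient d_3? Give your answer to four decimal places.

Write σ_i for p''(x_i). With h_i = 1, 1, 1, 1 and divided differences Δ_i = -8, 12, -3, 5, the continuity of p' gives the tridiagonal system
  1·σ_0 + 4·σ_1 + 1·σ_2 = 6(Δ_1 - Δ_0) = 120
  1·σ_1 + 4·σ_2 + 1·σ_3 = 6(Δ_2 - Δ_1) = -90
  1·σ_2 + 4·σ_3 + 1·σ_4 = 6(Δ_3 - Δ_2) = 48
Natural end conditions: σ_0 = σ_4 = 0.
Forward elimination and back-substitution give σ_0 = 0, σ_1 = 276/7, σ_2 = -264/7, σ_3 = 150/7, σ_4 = 0.
On [3, 4], with p_3(x) = a_3 + b_3·(x - 3) + c_3·(x - 3)² + d_3·(x - 3)³: c_3 = σ_3/2 = 75/7, d_3 = (σ_4 - σ_3)/(6h_3) = -25/7, b_3 = Δ_3 - h_3(2σ_3 + σ_4)/6 = -15/7.

-3.5714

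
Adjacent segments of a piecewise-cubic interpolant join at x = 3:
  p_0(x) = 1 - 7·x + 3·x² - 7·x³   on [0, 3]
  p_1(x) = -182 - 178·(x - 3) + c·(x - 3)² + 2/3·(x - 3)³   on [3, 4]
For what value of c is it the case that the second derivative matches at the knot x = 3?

-60

p_0''(x) = 6 - 42·x, so p_0''(3) = -120. On the right, p_1''(3) = 2c, so c = -60.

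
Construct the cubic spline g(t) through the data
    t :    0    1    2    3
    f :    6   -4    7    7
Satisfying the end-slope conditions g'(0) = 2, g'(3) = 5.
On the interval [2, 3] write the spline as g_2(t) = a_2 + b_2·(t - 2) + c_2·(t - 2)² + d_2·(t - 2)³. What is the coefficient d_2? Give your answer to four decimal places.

Let M_i = g''(x_i). Step sizes h_i = 1, 1, 1; slopes of the chords Δ_i = (y_(i+1) - y_i)/h_i = -10, 11, 0.
  1·M_0 + 4·M_1 + 1·M_2 = 6(Δ_1 - Δ_0) = 126
  1·M_1 + 4·M_2 + 1·M_3 = 6(Δ_2 - Δ_1) = -66
Clamped end conditions give two more equations: 2h_0·M_0 + h_0·M_1 = 6(Δ_0 - g'(0)) = -72 and h_2·M_2 + 2h_2·M_3 = 6(g'(3) - Δ_2) = 30.
Hence M_0 = -324/5, M_1 = 288/5, M_2 = -198/5, M_3 = 174/5.
On [2, 3], with g_2(t) = a_2 + b_2·(t - 2) + c_2·(t - 2)² + d_2·(t - 2)³: c_2 = M_2/2 = -99/5, d_2 = (M_3 - M_2)/(6h_2) = 62/5, b_2 = Δ_2 - h_2(2M_2 + M_3)/6 = 37/5.

12.4000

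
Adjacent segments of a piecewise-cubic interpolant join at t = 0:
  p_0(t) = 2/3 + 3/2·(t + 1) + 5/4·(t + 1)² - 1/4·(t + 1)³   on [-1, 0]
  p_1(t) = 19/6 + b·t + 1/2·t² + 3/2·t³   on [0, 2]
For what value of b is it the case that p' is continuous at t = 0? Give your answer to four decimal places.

p_0'(t) = 3/2 + 5/2·(t + 1) - 3/4·(t + 1)², so p_0'(0) = 13/4. On the right, p_1'(0) = b, so b = 13/4.

3.2500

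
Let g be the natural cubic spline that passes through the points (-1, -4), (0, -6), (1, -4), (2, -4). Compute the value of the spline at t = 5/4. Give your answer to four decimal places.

-3.7375

Write M_i for g''(x_i). With h_i = 1, 1, 1 and divided differences Δ_i = -2, 2, 0, the continuity of g' gives the tridiagonal system
  1·M_0 + 4·M_1 + 1·M_2 = 6(Δ_1 - Δ_0) = 24
  1·M_1 + 4·M_2 + 1·M_3 = 6(Δ_2 - Δ_1) = -12
Natural end conditions: M_0 = M_3 = 0.
Hence M_0 = 0, M_1 = 36/5, M_2 = -24/5, M_3 = 0.
On [1, 2], g(t) = -4 + 8/5·(t - 1) - 12/5·(t - 1)² + 4/5·(t - 1)³.
With (t - 1) = 1/4: g(5/4) = -299/80.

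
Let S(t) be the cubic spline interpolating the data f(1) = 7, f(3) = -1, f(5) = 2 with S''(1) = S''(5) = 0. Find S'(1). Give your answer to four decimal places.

-5.3750

Write M_i for S''(x_i). With h_i = 2, 2 and divided differences Δ_i = -4, 3/2, the continuity of S' gives the tridiagonal system
  2·M_0 + 8·M_1 + 2·M_2 = 6(Δ_1 - Δ_0) = 33
Natural end conditions: M_0 = M_2 = 0.
Solving: M_0 = 0, M_1 = 33/8, M_2 = 0.
On [1, 3], S'(t) = b_0 + 2c_0·(t - 1) + 3d_0·(t - 1)² with b_0 = Δ_0 - h_0(2M_0 + M_1)/6 = -43/8, c_0 = M_0/2 = 0, d_0 = (M_1 - M_0)/(6h_0) = 11/32. So S'(1) = -43/8.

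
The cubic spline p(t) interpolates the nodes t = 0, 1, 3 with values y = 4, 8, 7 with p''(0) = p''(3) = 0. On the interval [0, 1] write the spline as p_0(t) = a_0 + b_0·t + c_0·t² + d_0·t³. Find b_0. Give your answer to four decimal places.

With M_i denoting the second derivative at x_i, h_i = 1, 2, and Δ_i = (y_(i+1) − y_i)/h_i = 4, -1/2:
  1·M_0 + 6·M_1 + 2·M_2 = 6(Δ_1 - Δ_0) = -27
Natural end conditions: M_0 = M_2 = 0.
Solving the tridiagonal system: M_0 = 0, M_1 = -9/2, M_2 = 0.
On [0, 1], with p_0(t) = a_0 + b_0·t + c_0·t² + d_0·t³: c_0 = M_0/2 = 0, d_0 = (M_1 - M_0)/(6h_0) = -3/4, b_0 = Δ_0 - h_0(2M_0 + M_1)/6 = 19/4.

4.7500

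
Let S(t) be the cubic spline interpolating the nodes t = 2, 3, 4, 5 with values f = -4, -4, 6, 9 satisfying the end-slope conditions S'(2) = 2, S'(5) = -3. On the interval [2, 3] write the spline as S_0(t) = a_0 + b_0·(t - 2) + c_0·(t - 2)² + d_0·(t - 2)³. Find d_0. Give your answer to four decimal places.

Let M_i = S''(x_i). Step sizes h_i = 1, 1, 1; slopes of the chords Δ_i = (y_(i+1) - y_i)/h_i = 0, 10, 3.
  1·M_0 + 4·M_1 + 1·M_2 = 6(Δ_1 - Δ_0) = 60
  1·M_1 + 4·M_2 + 1·M_3 = 6(Δ_2 - Δ_1) = -42
Clamped end conditions give two more equations: 2h_0·M_0 + h_0·M_1 = 6(Δ_0 - S'(2)) = -12 and h_2·M_2 + 2h_2·M_3 = 6(S'(5) - Δ_2) = -36.
Solving: M_0 = -52/3, M_1 = 68/3, M_2 = -40/3, M_3 = -34/3.
On [2, 3], with S_0(t) = a_0 + b_0·(t - 2) + c_0·(t - 2)² + d_0·(t - 2)³: c_0 = M_0/2 = -26/3, d_0 = (M_1 - M_0)/(6h_0) = 20/3, b_0 = Δ_0 - h_0(2M_0 + M_1)/6 = 2.

6.6667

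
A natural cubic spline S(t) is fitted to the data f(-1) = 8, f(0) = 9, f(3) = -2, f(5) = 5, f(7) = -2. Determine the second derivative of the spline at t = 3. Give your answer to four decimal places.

7.6418

Write M_i for S''(x_i). With h_i = 1, 3, 2, 2 and divided differences Δ_i = 1, -11/3, 7/2, -7/2, the continuity of S' gives the tridiagonal system
  1·M_0 + 8·M_1 + 3·M_2 = 6(Δ_1 - Δ_0) = -28
  3·M_1 + 10·M_2 + 2·M_3 = 6(Δ_2 - Δ_1) = 43
  2·M_2 + 8·M_3 + 2·M_4 = 6(Δ_3 - Δ_2) = -42
Natural end conditions: M_0 = M_4 = 0.
Forward elimination and back-substitution give M_0 = 0, M_1 = -853/134, M_2 = 512/67, M_3 = -1919/268, M_4 = 0.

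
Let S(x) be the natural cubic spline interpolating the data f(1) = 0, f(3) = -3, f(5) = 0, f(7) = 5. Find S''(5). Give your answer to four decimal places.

0.2000

Let m_i = S''(x_i). Step sizes h_i = 2, 2, 2; slopes of the chords Δ_i = (y_(i+1) - y_i)/h_i = -3/2, 3/2, 5/2.
  2·m_0 + 8·m_1 + 2·m_2 = 6(Δ_1 - Δ_0) = 18
  2·m_1 + 8·m_2 + 2·m_3 = 6(Δ_2 - Δ_1) = 6
Natural end conditions: m_0 = m_3 = 0.
Hence m_0 = 0, m_1 = 11/5, m_2 = 1/5, m_3 = 0.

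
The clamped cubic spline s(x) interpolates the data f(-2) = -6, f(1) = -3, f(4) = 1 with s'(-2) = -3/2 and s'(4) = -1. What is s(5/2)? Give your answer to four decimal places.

Let m_i = s''(x_i). Step sizes h_i = 3, 3; slopes of the chords Δ_i = (y_(i+1) - y_i)/h_i = 1, 4/3.
  3·m_0 + 12·m_1 + 3·m_2 = 6(Δ_1 - Δ_0) = 2
Clamped end conditions give two more equations: 2h_0·m_0 + h_0·m_1 = 6(Δ_0 - s'(-2)) = 15 and h_1·m_1 + 2h_1·m_2 = 6(s'(4) - Δ_1) = -14.
Solving the tridiagonal system: m_0 = 29/12, m_1 = 1/6, m_2 = -29/12.
On [1, 4], s(x) = -3 + 19/8·(x - 1) + 1/12·(x - 1)² - 31/216·(x - 1)³.
With (x - 1) = 3/2: s(5/2) = 17/64.

0.2656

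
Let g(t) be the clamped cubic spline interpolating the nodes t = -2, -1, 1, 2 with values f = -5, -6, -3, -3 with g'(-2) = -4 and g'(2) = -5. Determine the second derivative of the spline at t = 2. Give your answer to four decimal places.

Let m_i = g''(x_i). Step sizes h_i = 1, 2, 1; slopes of the chords Δ_i = (y_(i+1) - y_i)/h_i = -1, 3/2, 0.
  1·m_0 + 6·m_1 + 2·m_2 = 6(Δ_1 - Δ_0) = 15
  2·m_1 + 6·m_2 + 1·m_3 = 6(Δ_2 - Δ_1) = -9
Clamped end conditions give two more equations: 2h_0·m_0 + h_0·m_1 = 6(Δ_0 - g'(-2)) = 18 and h_2·m_2 + 2h_2·m_3 = 6(g'(2) - Δ_2) = -30.
Solving the tridiagonal system: m_0 = 43/5, m_1 = 4/5, m_2 = 4/5, m_3 = -77/5.

-15.4000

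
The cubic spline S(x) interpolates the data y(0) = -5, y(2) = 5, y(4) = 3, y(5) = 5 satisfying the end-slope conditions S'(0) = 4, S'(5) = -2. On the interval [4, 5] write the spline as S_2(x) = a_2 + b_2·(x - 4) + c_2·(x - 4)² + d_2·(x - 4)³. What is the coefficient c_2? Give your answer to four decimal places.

4.1739

Write m_i for S''(x_i). With h_i = 2, 2, 1 and divided differences Δ_i = 5, -1, 2, the continuity of S' gives the tridiagonal system
  2·m_0 + 8·m_1 + 2·m_2 = 6(Δ_1 - Δ_0) = -36
  2·m_1 + 6·m_2 + 1·m_3 = 6(Δ_2 - Δ_1) = 18
Clamped end conditions give two more equations: 2h_0·m_0 + h_0·m_1 = 6(Δ_0 - S'(0)) = 6 and h_2·m_2 + 2h_2·m_3 = 6(S'(5) - Δ_2) = -24.
Solving: m_0 = 126/23, m_1 = -183/23, m_2 = 192/23, m_3 = -372/23.
On [4, 5], with S_2(x) = a_2 + b_2·(x - 4) + c_2·(x - 4)² + d_2·(x - 4)³: c_2 = m_2/2 = 96/23, d_2 = (m_3 - m_2)/(6h_2) = -94/23, b_2 = Δ_2 - h_2(2m_2 + m_3)/6 = 44/23.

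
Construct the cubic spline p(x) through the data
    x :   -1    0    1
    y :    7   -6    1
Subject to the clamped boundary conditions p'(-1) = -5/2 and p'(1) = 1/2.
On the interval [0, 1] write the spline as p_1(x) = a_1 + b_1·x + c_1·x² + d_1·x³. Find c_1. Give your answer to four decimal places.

28.5000

With σ_i denoting the second derivative at x_i, h_i = 1, 1, and Δ_i = (y_(i+1) − y_i)/h_i = -13, 7:
  1·σ_0 + 4·σ_1 + 1·σ_2 = 6(Δ_1 - Δ_0) = 120
Clamped end conditions give two more equations: 2h_0·σ_0 + h_0·σ_1 = 6(Δ_0 - p'(-1)) = -63 and h_1·σ_1 + 2h_1·σ_2 = 6(p'(1) - Δ_1) = -39.
Hence σ_0 = -60, σ_1 = 57, σ_2 = -48.
On [0, 1], with p_1(x) = a_1 + b_1·x + c_1·x² + d_1·x³: c_1 = σ_1/2 = 57/2, d_1 = (σ_2 - σ_1)/(6h_1) = -35/2, b_1 = Δ_1 - h_1(2σ_1 + σ_2)/6 = -4.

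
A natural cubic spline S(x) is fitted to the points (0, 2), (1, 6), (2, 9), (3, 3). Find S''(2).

Let σ_i = S''(x_i). Step sizes h_i = 1, 1, 1; slopes of the chords Δ_i = (y_(i+1) - y_i)/h_i = 4, 3, -6.
  1·σ_0 + 4·σ_1 + 1·σ_2 = 6(Δ_1 - Δ_0) = -6
  1·σ_1 + 4·σ_2 + 1·σ_3 = 6(Δ_2 - Δ_1) = -54
Natural end conditions: σ_0 = σ_3 = 0.
Solving the tridiagonal system: σ_0 = 0, σ_1 = 2, σ_2 = -14, σ_3 = 0.

-14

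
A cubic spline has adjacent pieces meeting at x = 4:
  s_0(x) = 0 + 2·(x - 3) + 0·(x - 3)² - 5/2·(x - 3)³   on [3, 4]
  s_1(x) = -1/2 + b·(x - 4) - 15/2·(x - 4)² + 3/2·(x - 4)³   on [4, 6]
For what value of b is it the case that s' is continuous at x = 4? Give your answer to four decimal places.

-5.5000

s_0'(x) = 2 + 0·(x - 3) - 15/2·(x - 3)², so s_0'(4) = -11/2. On the right, s_1'(4) = b, so b = -11/2.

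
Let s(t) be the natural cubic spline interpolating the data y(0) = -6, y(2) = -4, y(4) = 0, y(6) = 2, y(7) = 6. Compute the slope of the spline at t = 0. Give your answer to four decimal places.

0.5854

Put M_i = s'' at the i-th knot. Here h = (2, 2, 2, 1) and Δ = (1, 2, 1, 4), so the interior equations h_(i-1)·M_(i-1) + 2(h_(i-1)+h_i)·M_i + h_i·M_(i+1) = 6(Δ_i − Δ_(i-1)) read
  2·M_0 + 8·M_1 + 2·M_2 = 6(Δ_1 - Δ_0) = 6
  2·M_1 + 8·M_2 + 2·M_3 = 6(Δ_2 - Δ_1) = -6
  2·M_2 + 6·M_3 + 1·M_4 = 6(Δ_3 - Δ_2) = 18
Natural end conditions: M_0 = M_4 = 0.
Solving the tridiagonal system: M_0 = 0, M_1 = 51/41, M_2 = -81/41, M_3 = 150/41, M_4 = 0.
On [0, 2], s'(t) = b_0 + 2c_0·t + 3d_0·t² with b_0 = Δ_0 - h_0(2M_0 + M_1)/6 = 24/41, c_0 = M_0/2 = 0, d_0 = (M_1 - M_0)/(6h_0) = 17/164. So s'(0) = 24/41.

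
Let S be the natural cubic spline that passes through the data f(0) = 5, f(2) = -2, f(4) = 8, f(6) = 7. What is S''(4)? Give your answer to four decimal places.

-6.1000

Write M_i for S''(x_i). With h_i = 2, 2, 2 and divided differences Δ_i = -7/2, 5, -1/2, the continuity of S' gives the tridiagonal system
  2·M_0 + 8·M_1 + 2·M_2 = 6(Δ_1 - Δ_0) = 51
  2·M_1 + 8·M_2 + 2·M_3 = 6(Δ_2 - Δ_1) = -33
Natural end conditions: M_0 = M_3 = 0.
Solving the tridiagonal system: M_0 = 0, M_1 = 79/10, M_2 = -61/10, M_3 = 0.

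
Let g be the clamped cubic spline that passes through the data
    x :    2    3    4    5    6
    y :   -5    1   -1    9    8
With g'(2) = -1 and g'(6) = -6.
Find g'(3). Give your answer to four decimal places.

Let M_i = g''(x_i). Step sizes h_i = 1, 1, 1, 1; slopes of the chords Δ_i = (y_(i+1) - y_i)/h_i = 6, -2, 10, -1.
  1·M_0 + 4·M_1 + 1·M_2 = 6(Δ_1 - Δ_0) = -48
  1·M_1 + 4·M_2 + 1·M_3 = 6(Δ_2 - Δ_1) = 72
  1·M_2 + 4·M_3 + 1·M_4 = 6(Δ_3 - Δ_2) = -66
Clamped end conditions give two more equations: 2h_0·M_0 + h_0·M_1 = 6(Δ_0 - g'(2)) = 42 and h_3·M_3 + 2h_3·M_4 = 6(g'(6) - Δ_3) = -30.
Solving the tridiagonal system: M_0 = 247/7, M_1 = -200/7, M_2 = 31, M_3 = -164/7, M_4 = -23/7.
On [3, 4], g'(x) = b_1 + 2c_1·(x - 3) + 3d_1·(x - 3)² with b_1 = Δ_1 - h_1(2M_1 + M_2)/6 = 33/14, c_1 = M_1/2 = -100/7, d_1 = (M_2 - M_1)/(6h_1) = 139/14. So g'(3) = 33/14.

2.3571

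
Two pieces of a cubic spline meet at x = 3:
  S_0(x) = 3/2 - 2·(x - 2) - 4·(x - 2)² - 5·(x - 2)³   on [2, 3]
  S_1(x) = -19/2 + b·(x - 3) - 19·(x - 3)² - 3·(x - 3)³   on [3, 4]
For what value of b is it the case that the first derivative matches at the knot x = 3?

S_0'(x) = -2 - 8·(x - 2) - 15·(x - 2)², so S_0'(3) = -25. On the right, S_1'(3) = b, so b = -25.

-25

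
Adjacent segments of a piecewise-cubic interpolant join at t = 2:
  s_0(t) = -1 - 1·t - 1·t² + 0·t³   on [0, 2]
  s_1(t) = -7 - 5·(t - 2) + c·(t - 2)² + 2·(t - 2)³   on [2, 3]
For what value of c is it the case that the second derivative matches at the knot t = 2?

-1

s_0''(t) = -2 + 0·t, so s_0''(2) = -2. On the right, s_1''(2) = 2c, so c = -1.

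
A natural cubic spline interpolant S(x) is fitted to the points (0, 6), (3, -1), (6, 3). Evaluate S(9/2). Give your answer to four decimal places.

-0.0313

With M_i denoting the second derivative at x_i, h_i = 3, 3, and Δ_i = (y_(i+1) − y_i)/h_i = -7/3, 4/3:
  3·M_0 + 12·M_1 + 3·M_2 = 6(Δ_1 - Δ_0) = 22
Natural end conditions: M_0 = M_2 = 0.
Forward elimination and back-substitution give M_0 = 0, M_1 = 11/6, M_2 = 0.
On [3, 6], S(x) = -1 - 1/2·(x - 3) + 11/12·(x - 3)² - 11/108·(x - 3)³.
With (x - 3) = 3/2: S(9/2) = -1/32.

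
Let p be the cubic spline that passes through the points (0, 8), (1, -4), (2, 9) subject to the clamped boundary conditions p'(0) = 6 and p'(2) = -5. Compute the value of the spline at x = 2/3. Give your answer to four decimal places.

-0.5185

Write σ_i for p''(x_i). With h_i = 1, 1 and divided differences Δ_i = -12, 13, the continuity of p' gives the tridiagonal system
  1·σ_0 + 4·σ_1 + 1·σ_2 = 6(Δ_1 - Δ_0) = 150
Clamped end conditions give two more equations: 2h_0·σ_0 + h_0·σ_1 = 6(Δ_0 - p'(0)) = -108 and h_1·σ_1 + 2h_1·σ_2 = 6(p'(2) - Δ_1) = -108.
Solving: σ_0 = -97, σ_1 = 86, σ_2 = -97.
On [0, 1], p(x) = 8 + 6·x - 97/2·x² + 61/2·x³.
With x = 2/3: p(2/3) = -14/27.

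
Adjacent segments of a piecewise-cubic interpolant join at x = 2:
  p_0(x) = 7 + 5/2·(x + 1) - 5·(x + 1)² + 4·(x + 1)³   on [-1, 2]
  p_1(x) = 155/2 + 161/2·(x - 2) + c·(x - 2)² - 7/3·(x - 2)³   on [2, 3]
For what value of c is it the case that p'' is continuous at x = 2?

p_0''(x) = -10 + 24·(x + 1), so p_0''(2) = 62. On the right, p_1''(2) = 2c, so c = 31.

31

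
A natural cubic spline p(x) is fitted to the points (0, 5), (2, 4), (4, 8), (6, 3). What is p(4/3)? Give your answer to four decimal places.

3.6173

Let σ_i = p''(x_i). Step sizes h_i = 2, 2, 2; slopes of the chords Δ_i = (y_(i+1) - y_i)/h_i = -1/2, 2, -5/2.
  2·σ_0 + 8·σ_1 + 2·σ_2 = 6(Δ_1 - Δ_0) = 15
  2·σ_1 + 8·σ_2 + 2·σ_3 = 6(Δ_2 - Δ_1) = -27
Natural end conditions: σ_0 = σ_3 = 0.
Hence σ_0 = 0, σ_1 = 29/10, σ_2 = -41/10, σ_3 = 0.
On [0, 2], p(x) = 5 - 22/15·x + 0·x² + 29/120·x³.
With x = 4/3: p(4/3) = 293/81.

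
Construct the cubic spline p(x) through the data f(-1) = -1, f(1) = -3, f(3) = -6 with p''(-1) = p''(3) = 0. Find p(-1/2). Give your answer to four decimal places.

With M_i denoting the second derivative at x_i, h_i = 2, 2, and Δ_i = (y_(i+1) − y_i)/h_i = -1, -3/2:
  2·M_0 + 8·M_1 + 2·M_2 = 6(Δ_1 - Δ_0) = -3
Natural end conditions: M_0 = M_2 = 0.
Hence M_0 = 0, M_1 = -3/8, M_2 = 0.
On [-1, 1], p(x) = -1 - 7/8·(x + 1) + 0·(x + 1)² - 1/32·(x + 1)³.
With (x + 1) = 1/2: p(-1/2) = -369/256.

-1.4414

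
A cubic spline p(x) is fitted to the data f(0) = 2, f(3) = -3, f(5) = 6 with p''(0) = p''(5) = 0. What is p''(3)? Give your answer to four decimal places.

Let M_i = p''(x_i). Step sizes h_i = 3, 2; slopes of the chords Δ_i = (y_(i+1) - y_i)/h_i = -5/3, 9/2.
  3·M_0 + 10·M_1 + 2·M_2 = 6(Δ_1 - Δ_0) = 37
Natural end conditions: M_0 = M_2 = 0.
Solving the tridiagonal system: M_0 = 0, M_1 = 37/10, M_2 = 0.

3.7000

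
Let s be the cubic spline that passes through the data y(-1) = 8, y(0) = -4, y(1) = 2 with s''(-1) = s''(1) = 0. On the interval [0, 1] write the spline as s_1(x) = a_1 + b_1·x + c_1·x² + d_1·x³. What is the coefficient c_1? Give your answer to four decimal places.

Put M_i = s'' at the i-th knot. Here h = (1, 1) and Δ = (-12, 6), so the interior equations h_(i-1)·M_(i-1) + 2(h_(i-1)+h_i)·M_i + h_i·M_(i+1) = 6(Δ_i − Δ_(i-1)) read
  1·M_0 + 4·M_1 + 1·M_2 = 6(Δ_1 - Δ_0) = 108
Natural end conditions: M_0 = M_2 = 0.
Solving the tridiagonal system: M_0 = 0, M_1 = 27, M_2 = 0.
On [0, 1], with s_1(x) = a_1 + b_1·x + c_1·x² + d_1·x³: c_1 = M_1/2 = 27/2, d_1 = (M_2 - M_1)/(6h_1) = -9/2, b_1 = Δ_1 - h_1(2M_1 + M_2)/6 = -3.

13.5000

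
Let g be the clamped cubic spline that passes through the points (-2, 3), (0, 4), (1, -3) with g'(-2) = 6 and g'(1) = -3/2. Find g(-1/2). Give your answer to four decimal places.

Let m_i = g''(x_i). Step sizes h_i = 2, 1; slopes of the chords Δ_i = (y_(i+1) - y_i)/h_i = 1/2, -7.
  2·m_0 + 6·m_1 + 1·m_2 = 6(Δ_1 - Δ_0) = -45
Clamped end conditions give two more equations: 2h_0·m_0 + h_0·m_1 = 6(Δ_0 - g'(-2)) = -33 and h_1·m_1 + 2h_1·m_2 = 6(g'(1) - Δ_1) = 33.
Solving: m_0 = -13/4, m_1 = -10, m_2 = 43/2.
On [-2, 0], g(x) = 3 + 6·(x + 2) - 13/8·(x + 2)² - 9/16·(x + 2)³.
With (x + 2) = 3/2: g(-1/2) = 825/128.

6.4453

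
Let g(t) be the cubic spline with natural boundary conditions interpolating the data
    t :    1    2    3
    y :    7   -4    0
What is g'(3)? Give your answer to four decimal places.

7.7500

Put M_i = g'' at the i-th knot. Here h = (1, 1) and Δ = (-11, 4), so the interior equations h_(i-1)·M_(i-1) + 2(h_(i-1)+h_i)·M_i + h_i·M_(i+1) = 6(Δ_i − Δ_(i-1)) read
  1·M_0 + 4·M_1 + 1·M_2 = 6(Δ_1 - Δ_0) = 90
Natural end conditions: M_0 = M_2 = 0.
Solving: M_0 = 0, M_1 = 45/2, M_2 = 0.
On [2, 3], g'(t) = b_1 + 2c_1·(t - 2) + 3d_1·(t - 2)² with b_1 = Δ_1 - h_1(2M_1 + M_2)/6 = -7/2, c_1 = M_1/2 = 45/4, d_1 = (M_2 - M_1)/(6h_1) = -15/4. So g'(3) = 31/4.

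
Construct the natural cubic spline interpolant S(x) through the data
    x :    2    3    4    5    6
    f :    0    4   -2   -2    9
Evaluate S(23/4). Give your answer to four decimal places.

With m_i denoting the second derivative at x_i, h_i = 1, 1, 1, 1, and Δ_i = (y_(i+1) − y_i)/h_i = 4, -6, 0, 11:
  1·m_0 + 4·m_1 + 1·m_2 = 6(Δ_1 - Δ_0) = -60
  1·m_1 + 4·m_2 + 1·m_3 = 6(Δ_2 - Δ_1) = 36
  1·m_2 + 4·m_3 + 1·m_4 = 6(Δ_3 - Δ_2) = 66
Natural end conditions: m_0 = m_4 = 0.
Solving: m_0 = 0, m_1 = -489/28, m_2 = 69/7, m_3 = 393/28, m_4 = 0.
On [5, 6], S(x) = -2 + 177/28·(x - 5) + 393/56·(x - 5)² - 131/56·(x - 5)³.
With (x - 5) = 3/4: S(23/4) = 20435/3584.

5.7017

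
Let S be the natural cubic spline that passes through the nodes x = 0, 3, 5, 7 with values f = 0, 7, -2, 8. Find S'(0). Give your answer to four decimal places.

With m_i denoting the second derivative at x_i, h_i = 3, 2, 2, and Δ_i = (y_(i+1) − y_i)/h_i = 7/3, -9/2, 5:
  3·m_0 + 10·m_1 + 2·m_2 = 6(Δ_1 - Δ_0) = -41
  2·m_1 + 8·m_2 + 2·m_3 = 6(Δ_2 - Δ_1) = 57
Natural end conditions: m_0 = m_3 = 0.
Hence m_0 = 0, m_1 = -221/38, m_2 = 163/19, m_3 = 0.
On [0, 3], S'(x) = b_0 + 2c_0·x + 3d_0·x² with b_0 = Δ_0 - h_0(2m_0 + m_1)/6 = 1195/228, c_0 = m_0/2 = 0, d_0 = (m_1 - m_0)/(6h_0) = -221/684. So S'(0) = 1195/228.

5.2412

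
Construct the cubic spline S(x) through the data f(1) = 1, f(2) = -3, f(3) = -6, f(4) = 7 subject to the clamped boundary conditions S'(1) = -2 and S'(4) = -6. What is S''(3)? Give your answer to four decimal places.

Write M_i for S''(x_i). With h_i = 1, 1, 1 and divided differences Δ_i = -4, -3, 13, the continuity of S' gives the tridiagonal system
  1·M_0 + 4·M_1 + 1·M_2 = 6(Δ_1 - Δ_0) = 6
  1·M_1 + 4·M_2 + 1·M_3 = 6(Δ_2 - Δ_1) = 96
Clamped end conditions give two more equations: 2h_0·M_0 + h_0·M_1 = 6(Δ_0 - S'(1)) = -12 and h_2·M_2 + 2h_2·M_3 = 6(S'(4) - Δ_2) = -114.
Forward elimination and back-substitution give M_0 = -16/15, M_1 = -148/15, M_2 = 698/15, M_3 = -1204/15.

46.5333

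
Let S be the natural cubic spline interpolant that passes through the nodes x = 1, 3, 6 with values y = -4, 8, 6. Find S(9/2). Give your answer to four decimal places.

Write M_i for S''(x_i). With h_i = 2, 3 and divided differences Δ_i = 6, -2/3, the continuity of S' gives the tridiagonal system
  2·M_0 + 10·M_1 + 3·M_2 = 6(Δ_1 - Δ_0) = -40
Natural end conditions: M_0 = M_2 = 0.
Forward elimination and back-substitution give M_0 = 0, M_1 = -4, M_2 = 0.
On [3, 6], S(x) = 8 + 10/3·(x - 3) - 2·(x - 3)² + 2/9·(x - 3)³.
With (x - 3) = 3/2: S(9/2) = 37/4.

9.2500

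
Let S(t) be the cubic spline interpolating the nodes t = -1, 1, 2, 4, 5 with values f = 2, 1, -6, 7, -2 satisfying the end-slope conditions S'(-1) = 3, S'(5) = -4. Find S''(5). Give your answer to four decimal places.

29.3333

Let m_i = S''(x_i). Step sizes h_i = 2, 1, 2, 1; slopes of the chords Δ_i = (y_(i+1) - y_i)/h_i = -1/2, -7, 13/2, -9.
  2·m_0 + 6·m_1 + 1·m_2 = 6(Δ_1 - Δ_0) = -39
  1·m_1 + 6·m_2 + 2·m_3 = 6(Δ_2 - Δ_1) = 81
  2·m_2 + 6·m_3 + 1·m_4 = 6(Δ_3 - Δ_2) = -93
Clamped end conditions give two more equations: 2h_0·m_0 + h_0·m_1 = 6(Δ_0 - S'(-1)) = -21 and h_3·m_3 + 2h_3·m_4 = 6(S'(5) - Δ_3) = 30.
Solving the tridiagonal system: m_0 = 1/12, m_1 = -32/3, m_2 = 149/6, m_3 = -86/3, m_4 = 88/3.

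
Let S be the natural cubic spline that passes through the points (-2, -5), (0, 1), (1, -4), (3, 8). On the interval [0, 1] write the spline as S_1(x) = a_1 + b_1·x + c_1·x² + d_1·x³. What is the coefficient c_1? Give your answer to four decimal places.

Let m_i = S''(x_i). Step sizes h_i = 2, 1, 2; slopes of the chords Δ_i = (y_(i+1) - y_i)/h_i = 3, -5, 6.
  2·m_0 + 6·m_1 + 1·m_2 = 6(Δ_1 - Δ_0) = -48
  1·m_1 + 6·m_2 + 2·m_3 = 6(Δ_2 - Δ_1) = 66
Natural end conditions: m_0 = m_3 = 0.
Hence m_0 = 0, m_1 = -354/35, m_2 = 444/35, m_3 = 0.
On [0, 1], with S_1(x) = a_1 + b_1·x + c_1·x² + d_1·x³: c_1 = m_1/2 = -177/35, d_1 = (m_2 - m_1)/(6h_1) = 19/5, b_1 = Δ_1 - h_1(2m_1 + m_2)/6 = -131/35.

-5.0571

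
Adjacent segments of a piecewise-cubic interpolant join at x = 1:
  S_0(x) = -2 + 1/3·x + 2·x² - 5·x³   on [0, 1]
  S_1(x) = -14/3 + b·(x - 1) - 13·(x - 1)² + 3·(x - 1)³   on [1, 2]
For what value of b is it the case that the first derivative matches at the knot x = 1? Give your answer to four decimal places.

S_0'(x) = 1/3 + 4·x - 15·x², so S_0'(1) = -32/3. On the right, S_1'(1) = b, so b = -32/3.

-10.6667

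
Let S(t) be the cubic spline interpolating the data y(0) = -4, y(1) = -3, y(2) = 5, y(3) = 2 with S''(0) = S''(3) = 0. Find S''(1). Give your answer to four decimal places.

15.6000

With σ_i denoting the second derivative at x_i, h_i = 1, 1, 1, and Δ_i = (y_(i+1) − y_i)/h_i = 1, 8, -3:
  1·σ_0 + 4·σ_1 + 1·σ_2 = 6(Δ_1 - Δ_0) = 42
  1·σ_1 + 4·σ_2 + 1·σ_3 = 6(Δ_2 - Δ_1) = -66
Natural end conditions: σ_0 = σ_3 = 0.
Solving: σ_0 = 0, σ_1 = 78/5, σ_2 = -102/5, σ_3 = 0.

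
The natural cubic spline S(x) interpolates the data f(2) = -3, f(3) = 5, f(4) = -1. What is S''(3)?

-21

With m_i denoting the second derivative at x_i, h_i = 1, 1, and Δ_i = (y_(i+1) − y_i)/h_i = 8, -6:
  1·m_0 + 4·m_1 + 1·m_2 = 6(Δ_1 - Δ_0) = -84
Natural end conditions: m_0 = m_2 = 0.
Solving the tridiagonal system: m_0 = 0, m_1 = -21, m_2 = 0.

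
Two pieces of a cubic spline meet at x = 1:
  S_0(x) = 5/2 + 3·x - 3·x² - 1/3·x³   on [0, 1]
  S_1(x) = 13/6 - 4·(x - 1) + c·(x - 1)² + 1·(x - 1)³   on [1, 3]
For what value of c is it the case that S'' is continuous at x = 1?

S_0''(x) = -6 - 2·x, so S_0''(1) = -8. On the right, S_1''(1) = 2c, so c = -4.

-4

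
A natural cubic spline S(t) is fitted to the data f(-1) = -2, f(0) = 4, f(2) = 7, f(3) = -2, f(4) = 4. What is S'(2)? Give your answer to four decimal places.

With M_i denoting the second derivative at x_i, h_i = 1, 2, 1, 1, and Δ_i = (y_(i+1) − y_i)/h_i = 6, 3/2, -9, 6:
  1·M_0 + 6·M_1 + 2·M_2 = 6(Δ_1 - Δ_0) = -27
  2·M_1 + 6·M_2 + 1·M_3 = 6(Δ_2 - Δ_1) = -63
  1·M_2 + 4·M_3 + 1·M_4 = 6(Δ_3 - Δ_2) = 90
Natural end conditions: M_0 = M_4 = 0.
Solving: M_0 = 0, M_1 = 63/122, M_2 = -918/61, M_3 = 1602/61, M_4 = 0.
On [2, 3], S'(t) = b_2 + 2c_2·(t - 2) + 3d_2·(t - 2)² with b_2 = Δ_2 - h_2(2M_2 + M_3)/6 = -510/61, c_2 = M_2/2 = -459/61, d_2 = (M_3 - M_2)/(6h_2) = 420/61. So S'(2) = -510/61.

-8.3607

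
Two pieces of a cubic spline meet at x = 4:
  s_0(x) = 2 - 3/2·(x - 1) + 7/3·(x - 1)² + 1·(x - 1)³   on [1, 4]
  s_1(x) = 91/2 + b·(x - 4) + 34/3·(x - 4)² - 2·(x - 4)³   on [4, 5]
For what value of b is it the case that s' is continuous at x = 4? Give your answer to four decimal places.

39.5000

s_0'(x) = -3/2 + 14/3·(x - 1) + 3·(x - 1)², so s_0'(4) = 79/2. On the right, s_1'(4) = b, so b = 79/2.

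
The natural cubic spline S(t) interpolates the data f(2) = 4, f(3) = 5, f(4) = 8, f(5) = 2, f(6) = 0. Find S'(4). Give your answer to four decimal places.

-1.7500

Put m_i = S'' at the i-th knot. Here h = (1, 1, 1, 1) and Δ = (1, 3, -6, -2), so the interior equations h_(i-1)·m_(i-1) + 2(h_(i-1)+h_i)·m_i + h_i·m_(i+1) = 6(Δ_i − Δ_(i-1)) read
  1·m_0 + 4·m_1 + 1·m_2 = 6(Δ_1 - Δ_0) = 12
  1·m_1 + 4·m_2 + 1·m_3 = 6(Δ_2 - Δ_1) = -54
  1·m_2 + 4·m_3 + 1·m_4 = 6(Δ_3 - Δ_2) = 24
Natural end conditions: m_0 = m_4 = 0.
Hence m_0 = 0, m_1 = 15/2, m_2 = -18, m_3 = 21/2, m_4 = 0.
On [4, 5], S'(t) = b_2 + 2c_2·(t - 4) + 3d_2·(t - 4)² with b_2 = Δ_2 - h_2(2m_2 + m_3)/6 = -7/4, c_2 = m_2/2 = -9, d_2 = (m_3 - m_2)/(6h_2) = 19/4. So S'(4) = -7/4.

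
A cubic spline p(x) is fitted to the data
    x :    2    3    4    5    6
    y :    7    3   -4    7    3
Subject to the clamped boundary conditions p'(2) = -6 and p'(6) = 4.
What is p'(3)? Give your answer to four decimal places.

-7.7857

Write σ_i for p''(x_i). With h_i = 1, 1, 1, 1 and divided differences Δ_i = -4, -7, 11, -4, the continuity of p' gives the tridiagonal system
  1·σ_0 + 4·σ_1 + 1·σ_2 = 6(Δ_1 - Δ_0) = -18
  1·σ_1 + 4·σ_2 + 1·σ_3 = 6(Δ_2 - Δ_1) = 108
  1·σ_2 + 4·σ_3 + 1·σ_4 = 6(Δ_3 - Δ_2) = -90
Clamped end conditions give two more equations: 2h_0·σ_0 + h_0·σ_1 = 6(Δ_0 - p'(2)) = 12 and h_3·σ_3 + 2h_3·σ_4 = 6(p'(6) - Δ_3) = 48.
Hence σ_0 = 109/7, σ_1 = -134/7, σ_2 = 43, σ_3 = -314/7, σ_4 = 325/7.
On [3, 4], p'(x) = b_1 + 2c_1·(x - 3) + 3d_1·(x - 3)² with b_1 = Δ_1 - h_1(2σ_1 + σ_2)/6 = -109/14, c_1 = σ_1/2 = -67/7, d_1 = (σ_2 - σ_1)/(6h_1) = 145/14. So p'(3) = -109/14.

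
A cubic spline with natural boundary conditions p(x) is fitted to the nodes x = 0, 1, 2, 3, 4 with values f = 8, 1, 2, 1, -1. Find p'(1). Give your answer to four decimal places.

-2.4643

Write M_i for p''(x_i). With h_i = 1, 1, 1, 1 and divided differences Δ_i = -7, 1, -1, -2, the continuity of p' gives the tridiagonal system
  1·M_0 + 4·M_1 + 1·M_2 = 6(Δ_1 - Δ_0) = 48
  1·M_1 + 4·M_2 + 1·M_3 = 6(Δ_2 - Δ_1) = -12
  1·M_2 + 4·M_3 + 1·M_4 = 6(Δ_3 - Δ_2) = -6
Natural end conditions: M_0 = M_4 = 0.
Forward elimination and back-substitution give M_0 = 0, M_1 = 381/28, M_2 = -45/7, M_3 = 3/28, M_4 = 0.
On [1, 2], p'(x) = b_1 + 2c_1·(x - 1) + 3d_1·(x - 1)² with b_1 = Δ_1 - h_1(2M_1 + M_2)/6 = -69/28, c_1 = M_1/2 = 381/56, d_1 = (M_2 - M_1)/(6h_1) = -187/56. So p'(1) = -69/28.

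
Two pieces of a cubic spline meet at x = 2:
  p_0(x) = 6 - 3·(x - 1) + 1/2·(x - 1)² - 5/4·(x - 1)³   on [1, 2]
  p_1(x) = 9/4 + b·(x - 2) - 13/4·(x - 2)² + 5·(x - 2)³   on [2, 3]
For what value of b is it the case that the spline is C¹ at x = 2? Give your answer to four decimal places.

p_0'(x) = -3 + 1·(x - 1) - 15/4·(x - 1)², so p_0'(2) = -23/4. On the right, p_1'(2) = b, so b = -23/4.

-5.7500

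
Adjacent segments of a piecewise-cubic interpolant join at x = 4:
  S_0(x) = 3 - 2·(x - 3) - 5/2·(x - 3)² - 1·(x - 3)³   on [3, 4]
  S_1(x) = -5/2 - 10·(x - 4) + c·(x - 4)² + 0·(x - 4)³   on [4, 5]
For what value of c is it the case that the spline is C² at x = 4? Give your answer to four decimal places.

-5.5000

S_0''(x) = -5 - 6·(x - 3), so S_0''(4) = -11. On the right, S_1''(4) = 2c, so c = -11/2.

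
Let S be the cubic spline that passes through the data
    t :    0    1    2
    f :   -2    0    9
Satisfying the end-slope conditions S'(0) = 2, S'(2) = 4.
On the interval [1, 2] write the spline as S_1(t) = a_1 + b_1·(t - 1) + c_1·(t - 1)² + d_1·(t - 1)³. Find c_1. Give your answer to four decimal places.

9.5000

Put M_i = S'' at the i-th knot. Here h = (1, 1) and Δ = (2, 9), so the interior equations h_(i-1)·M_(i-1) + 2(h_(i-1)+h_i)·M_i + h_i·M_(i+1) = 6(Δ_i − Δ_(i-1)) read
  1·M_0 + 4·M_1 + 1·M_2 = 6(Δ_1 - Δ_0) = 42
Clamped end conditions give two more equations: 2h_0·M_0 + h_0·M_1 = 6(Δ_0 - S'(0)) = 0 and h_1·M_1 + 2h_1·M_2 = 6(S'(2) - Δ_1) = -30.
Solving: M_0 = -19/2, M_1 = 19, M_2 = -49/2.
On [1, 2], with S_1(t) = a_1 + b_1·(t - 1) + c_1·(t - 1)² + d_1·(t - 1)³: c_1 = M_1/2 = 19/2, d_1 = (M_2 - M_1)/(6h_1) = -29/4, b_1 = Δ_1 - h_1(2M_1 + M_2)/6 = 27/4.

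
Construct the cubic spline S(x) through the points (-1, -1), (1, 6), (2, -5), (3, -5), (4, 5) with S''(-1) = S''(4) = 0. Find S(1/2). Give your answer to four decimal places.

8.0883

Put M_i = S'' at the i-th knot. Here h = (2, 1, 1, 1) and Δ = (7/2, -11, 0, 10), so the interior equations h_(i-1)·M_(i-1) + 2(h_(i-1)+h_i)·M_i + h_i·M_(i+1) = 6(Δ_i − Δ_(i-1)) read
  2·M_0 + 6·M_1 + 1·M_2 = 6(Δ_1 - Δ_0) = -87
  1·M_1 + 4·M_2 + 1·M_3 = 6(Δ_2 - Δ_1) = 66
  1·M_2 + 4·M_3 + 1·M_4 = 6(Δ_3 - Δ_2) = 60
Natural end conditions: M_0 = M_4 = 0.
Hence M_0 = 0, M_1 = -1509/86, M_2 = 786/43, M_3 = 897/86, M_4 = 0.
On [-1, 1], S(x) = -1 + 402/43·(x + 1) + 0·(x + 1)² - 503/344·(x + 1)³.
With (x + 1) = 3/2: S(1/2) = 22259/2752.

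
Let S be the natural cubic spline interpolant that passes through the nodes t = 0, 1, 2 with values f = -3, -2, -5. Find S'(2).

-4

With M_i denoting the second derivative at x_i, h_i = 1, 1, and Δ_i = (y_(i+1) − y_i)/h_i = 1, -3:
  1·M_0 + 4·M_1 + 1·M_2 = 6(Δ_1 - Δ_0) = -24
Natural end conditions: M_0 = M_2 = 0.
Hence M_0 = 0, M_1 = -6, M_2 = 0.
On [1, 2], S'(t) = b_1 + 2c_1·(t - 1) + 3d_1·(t - 1)² with b_1 = Δ_1 - h_1(2M_1 + M_2)/6 = -1, c_1 = M_1/2 = -3, d_1 = (M_2 - M_1)/(6h_1) = 1. So S'(2) = -4.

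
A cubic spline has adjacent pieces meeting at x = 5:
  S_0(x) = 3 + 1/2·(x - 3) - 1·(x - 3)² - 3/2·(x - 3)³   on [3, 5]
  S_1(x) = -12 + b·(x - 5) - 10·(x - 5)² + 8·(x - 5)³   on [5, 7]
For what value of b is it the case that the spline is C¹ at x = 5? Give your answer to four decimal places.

-21.5000

S_0'(x) = 1/2 - 2·(x - 3) - 9/2·(x - 3)², so S_0'(5) = -43/2. On the right, S_1'(5) = b, so b = -43/2.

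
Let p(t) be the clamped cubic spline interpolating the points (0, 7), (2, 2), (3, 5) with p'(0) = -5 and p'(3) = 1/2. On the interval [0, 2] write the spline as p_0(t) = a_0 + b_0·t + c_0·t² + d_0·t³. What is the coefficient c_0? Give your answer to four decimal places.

0.0417

Let σ_i = p''(x_i). Step sizes h_i = 2, 1; slopes of the chords Δ_i = (y_(i+1) - y_i)/h_i = -5/2, 3.
  2·σ_0 + 6·σ_1 + 1·σ_2 = 6(Δ_1 - Δ_0) = 33
Clamped end conditions give two more equations: 2h_0·σ_0 + h_0·σ_1 = 6(Δ_0 - p'(0)) = 15 and h_1·σ_1 + 2h_1·σ_2 = 6(p'(3) - Δ_1) = -15.
Hence σ_0 = 1/12, σ_1 = 22/3, σ_2 = -67/6.
On [0, 2], with p_0(t) = a_0 + b_0·t + c_0·t² + d_0·t³: c_0 = σ_0/2 = 1/24, d_0 = (σ_1 - σ_0)/(6h_0) = 29/48, b_0 = Δ_0 - h_0(2σ_0 + σ_1)/6 = -5.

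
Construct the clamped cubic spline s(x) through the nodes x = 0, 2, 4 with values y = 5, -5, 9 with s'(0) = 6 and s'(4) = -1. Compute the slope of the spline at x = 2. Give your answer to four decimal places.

Write σ_i for s''(x_i). With h_i = 2, 2 and divided differences Δ_i = -5, 7, the continuity of s' gives the tridiagonal system
  2·σ_0 + 8·σ_1 + 2·σ_2 = 6(Δ_1 - Δ_0) = 72
Clamped end conditions give two more equations: 2h_0·σ_0 + h_0·σ_1 = 6(Δ_0 - s'(0)) = -66 and h_1·σ_1 + 2h_1·σ_2 = 6(s'(4) - Δ_1) = -48.
Solving: σ_0 = -109/4, σ_1 = 43/2, σ_2 = -91/4.
On [2, 4], s'(x) = b_1 + 2c_1·(x - 2) + 3d_1·(x - 2)² with b_1 = Δ_1 - h_1(2σ_1 + σ_2)/6 = 1/4, c_1 = σ_1/2 = 43/4, d_1 = (σ_2 - σ_1)/(6h_1) = -59/16. So s'(2) = 1/4.

0.2500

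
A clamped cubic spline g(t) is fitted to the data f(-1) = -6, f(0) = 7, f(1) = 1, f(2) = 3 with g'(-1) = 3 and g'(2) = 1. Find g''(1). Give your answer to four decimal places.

28.6667

Put M_i = g'' at the i-th knot. Here h = (1, 1, 1) and Δ = (13, -6, 2), so the interior equations h_(i-1)·M_(i-1) + 2(h_(i-1)+h_i)·M_i + h_i·M_(i+1) = 6(Δ_i − Δ_(i-1)) read
  1·M_0 + 4·M_1 + 1·M_2 = 6(Δ_1 - Δ_0) = -114
  1·M_1 + 4·M_2 + 1·M_3 = 6(Δ_2 - Δ_1) = 48
Clamped end conditions give two more equations: 2h_0·M_0 + h_0·M_1 = 6(Δ_0 - g'(-1)) = 60 and h_2·M_2 + 2h_2·M_3 = 6(g'(2) - Δ_2) = -6.
Solving: M_0 = 164/3, M_1 = -148/3, M_2 = 86/3, M_3 = -52/3.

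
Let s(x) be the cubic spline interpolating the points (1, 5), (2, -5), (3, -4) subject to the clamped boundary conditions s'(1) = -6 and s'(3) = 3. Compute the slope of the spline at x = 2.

-6

With M_i denoting the second derivative at x_i, h_i = 1, 1, and Δ_i = (y_(i+1) − y_i)/h_i = -10, 1:
  1·M_0 + 4·M_1 + 1·M_2 = 6(Δ_1 - Δ_0) = 66
Clamped end conditions give two more equations: 2h_0·M_0 + h_0·M_1 = 6(Δ_0 - s'(1)) = -24 and h_1·M_1 + 2h_1·M_2 = 6(s'(3) - Δ_1) = 12.
Hence M_0 = -24, M_1 = 24, M_2 = -6.
On [2, 3], s'(x) = b_1 + 2c_1·(x - 2) + 3d_1·(x - 2)² with b_1 = Δ_1 - h_1(2M_1 + M_2)/6 = -6, c_1 = M_1/2 = 12, d_1 = (M_2 - M_1)/(6h_1) = -5. So s'(2) = -6.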